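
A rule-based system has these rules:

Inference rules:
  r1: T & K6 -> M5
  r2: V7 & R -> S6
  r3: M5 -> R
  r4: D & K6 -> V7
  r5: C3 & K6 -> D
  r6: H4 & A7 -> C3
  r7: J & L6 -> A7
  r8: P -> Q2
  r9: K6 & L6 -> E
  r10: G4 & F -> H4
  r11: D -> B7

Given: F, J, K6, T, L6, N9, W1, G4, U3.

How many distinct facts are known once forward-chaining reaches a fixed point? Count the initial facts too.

[1] r1 [T & K6 -> M5]; r7 [J & L6 -> A7]; r9 [K6 & L6 -> E]; r10 [G4 & F -> H4]. ⇒ new: M5, A7, E, H4.
[2] r3 [M5 -> R]; r6 [H4 & A7 -> C3]. ⇒ new: R, C3.
[3] r5 [C3 & K6 -> D]. ⇒ new: D.
[4] r4 [D & K6 -> V7]; r11 [D -> B7]. ⇒ new: V7, B7.
[5] r2 [V7 & R -> S6]. ⇒ new: S6.
Closure: {A7, B7, C3, D, E, F, G4, H4, J, K6, L6, M5, N9, R, S6, T, U3, V7, W1} — 19 facts.

19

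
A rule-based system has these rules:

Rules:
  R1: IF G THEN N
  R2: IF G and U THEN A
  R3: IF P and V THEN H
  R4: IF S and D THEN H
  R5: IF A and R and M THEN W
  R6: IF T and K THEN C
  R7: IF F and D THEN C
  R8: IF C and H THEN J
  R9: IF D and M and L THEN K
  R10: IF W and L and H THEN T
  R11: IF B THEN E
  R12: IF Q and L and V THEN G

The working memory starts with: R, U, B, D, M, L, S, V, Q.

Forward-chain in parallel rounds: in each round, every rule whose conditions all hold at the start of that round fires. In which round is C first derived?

5

Round 1: R4 [IF S and D THEN H]; R9 [IF D and M and L THEN K]; R11 [IF B THEN E]; R12 [IF Q and L and V THEN G]. New: H, K, E, G.
Round 2: R1 [IF G THEN N]; R2 [IF G and U THEN A]. New: N, A.
Round 3: R5 [IF A and R and M THEN W]. New: W.
Round 4: R10 [IF W and L and H THEN T]. New: T.
Round 5: R6 [IF T and K THEN C]. New: C.
C first appears in round 5.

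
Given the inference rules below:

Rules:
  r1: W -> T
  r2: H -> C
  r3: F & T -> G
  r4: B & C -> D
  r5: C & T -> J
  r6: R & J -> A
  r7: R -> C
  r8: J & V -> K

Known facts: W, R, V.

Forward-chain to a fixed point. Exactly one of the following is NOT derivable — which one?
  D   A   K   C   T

[1] r1 [W -> T]; r7 [R -> C]. ⇒ new: T, C.
[2] r5 [C & T -> J]. ⇒ new: J.
[3] r6 [R & J -> A]; r8 [J & V -> K]. ⇒ new: A, K.
Derived: K (round 3), A (round 3), C (round 1), T (round 1). D never appears in any round.

D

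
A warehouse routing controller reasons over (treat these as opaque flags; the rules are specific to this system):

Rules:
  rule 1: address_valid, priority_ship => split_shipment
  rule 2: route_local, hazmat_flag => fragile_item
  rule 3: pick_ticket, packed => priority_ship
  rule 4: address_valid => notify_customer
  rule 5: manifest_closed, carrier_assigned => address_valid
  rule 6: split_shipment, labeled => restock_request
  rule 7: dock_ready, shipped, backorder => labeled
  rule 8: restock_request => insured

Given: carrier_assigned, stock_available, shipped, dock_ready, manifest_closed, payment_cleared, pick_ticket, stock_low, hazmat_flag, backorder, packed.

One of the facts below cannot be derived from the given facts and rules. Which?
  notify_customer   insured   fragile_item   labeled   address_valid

fragile_item

[1] rule 3 [pick_ticket, packed => priority_ship]; rule 5 [manifest_closed, carrier_assigned => address_valid]; rule 7 [dock_ready, shipped, backorder => labeled]. ⇒ new: priority_ship, address_valid, labeled.
[2] rule 1 [address_valid, priority_ship => split_shipment]; rule 4 [address_valid => notify_customer]. ⇒ new: split_shipment, notify_customer.
[3] rule 6 [split_shipment, labeled => restock_request]. ⇒ new: restock_request.
[4] rule 8 [restock_request => insured]. ⇒ new: insured.
Derived: address_valid (round 1), notify_customer (round 2), insured (round 4), labeled (round 1). fragile_item never appears in any round.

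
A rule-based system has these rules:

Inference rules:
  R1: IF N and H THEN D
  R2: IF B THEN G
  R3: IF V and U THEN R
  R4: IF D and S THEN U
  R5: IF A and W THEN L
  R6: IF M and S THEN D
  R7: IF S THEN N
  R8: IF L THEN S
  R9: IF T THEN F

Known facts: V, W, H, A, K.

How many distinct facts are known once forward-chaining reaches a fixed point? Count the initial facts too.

11

Round 1: R5 [IF A and W THEN L]. New: L.
Round 2: R8 [IF L THEN S]. New: S.
Round 3: R7 [IF S THEN N]. New: N.
Round 4: R1 [IF N and H THEN D]. New: D.
Round 5: R4 [IF D and S THEN U]. New: U.
Round 6: R3 [IF V and U THEN R]. New: R.
Closure: {A, D, H, K, L, N, R, S, U, V, W} — 11 facts.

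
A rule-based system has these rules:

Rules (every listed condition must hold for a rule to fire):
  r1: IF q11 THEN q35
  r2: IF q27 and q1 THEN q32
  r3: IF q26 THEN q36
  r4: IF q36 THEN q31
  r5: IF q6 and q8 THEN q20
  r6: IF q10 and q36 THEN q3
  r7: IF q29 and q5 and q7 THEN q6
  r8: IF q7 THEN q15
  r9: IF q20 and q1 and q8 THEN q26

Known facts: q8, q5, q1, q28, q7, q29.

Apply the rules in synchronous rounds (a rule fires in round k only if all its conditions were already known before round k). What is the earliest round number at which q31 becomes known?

5

Round 1: r7 [IF q29 and q5 and q7 THEN q6]; r8 [IF q7 THEN q15]. Adds q6, q15.
Round 2: r5 [IF q6 and q8 THEN q20]. Adds q20.
Round 3: r9 [IF q20 and q1 and q8 THEN q26]. Adds q26.
Round 4: r3 [IF q26 THEN q36]. Adds q36.
Round 5: r4 [IF q36 THEN q31]. Adds q31.
q31 first appears in round 5.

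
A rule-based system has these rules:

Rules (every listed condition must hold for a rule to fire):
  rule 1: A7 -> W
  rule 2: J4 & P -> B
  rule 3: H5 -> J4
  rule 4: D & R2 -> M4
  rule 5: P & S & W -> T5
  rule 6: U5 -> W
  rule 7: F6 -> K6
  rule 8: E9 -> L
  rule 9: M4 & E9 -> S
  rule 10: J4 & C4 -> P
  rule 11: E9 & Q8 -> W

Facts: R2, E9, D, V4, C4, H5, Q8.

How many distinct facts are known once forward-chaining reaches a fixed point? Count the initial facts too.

15

Round 1 fires rule 3, rule 4, rule 8, rule 11, giving J4, M4, L, W.
Round 2 fires rule 9, rule 10, giving S, P.
Round 3 fires rule 2, rule 5, giving B, T5.
Closure: {B, C4, D, E9, H5, J4, L, M4, P, Q8, R2, S, T5, V4, W} — 15 facts.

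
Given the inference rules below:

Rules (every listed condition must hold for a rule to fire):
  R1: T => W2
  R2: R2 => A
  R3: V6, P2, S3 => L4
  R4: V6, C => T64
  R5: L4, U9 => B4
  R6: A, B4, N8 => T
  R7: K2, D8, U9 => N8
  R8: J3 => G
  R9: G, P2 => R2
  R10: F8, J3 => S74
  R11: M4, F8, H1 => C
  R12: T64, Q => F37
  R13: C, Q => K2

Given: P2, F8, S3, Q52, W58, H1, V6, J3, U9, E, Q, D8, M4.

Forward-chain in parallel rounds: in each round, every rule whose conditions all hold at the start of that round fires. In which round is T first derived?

4

Round 1 — R3, R8, R10, R11, derive L4, G, S74, C.
Round 2 — R4, R5, R9, R13, derive T64, B4, R2, K2.
Round 3 — R2, R7, R12, derive A, N8, F37.
Round 4 — R6, derive T.
T first appears in round 4.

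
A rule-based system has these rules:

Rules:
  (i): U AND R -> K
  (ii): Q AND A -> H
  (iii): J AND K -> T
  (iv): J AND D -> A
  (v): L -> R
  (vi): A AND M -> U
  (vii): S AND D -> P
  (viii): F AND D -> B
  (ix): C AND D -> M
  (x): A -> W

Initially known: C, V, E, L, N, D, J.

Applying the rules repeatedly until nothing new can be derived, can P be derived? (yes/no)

no

Round 1 fires (iv), (v), (ix), giving A, R, M.
Round 2 fires (vi), (x), giving U, W.
Round 3 fires (i), giving K.
Round 4 fires (iii), giving T.
Fixed point reached. P is concluded only by (vii); (vii) needs S (never derived).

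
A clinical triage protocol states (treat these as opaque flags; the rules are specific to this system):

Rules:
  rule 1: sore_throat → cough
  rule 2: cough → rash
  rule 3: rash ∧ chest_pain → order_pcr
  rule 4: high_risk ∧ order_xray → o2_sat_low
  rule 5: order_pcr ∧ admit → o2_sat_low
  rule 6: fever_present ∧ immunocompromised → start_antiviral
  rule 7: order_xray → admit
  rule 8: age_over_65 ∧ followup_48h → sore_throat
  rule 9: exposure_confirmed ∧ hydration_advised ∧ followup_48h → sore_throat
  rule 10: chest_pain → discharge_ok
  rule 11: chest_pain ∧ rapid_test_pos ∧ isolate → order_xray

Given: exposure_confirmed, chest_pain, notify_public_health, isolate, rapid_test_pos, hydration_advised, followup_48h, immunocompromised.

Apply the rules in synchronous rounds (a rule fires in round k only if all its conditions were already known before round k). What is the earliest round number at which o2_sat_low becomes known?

Round 1 — rule 9, rule 10, rule 11, derive sore_throat, discharge_ok, order_xray.
Round 2 — rule 1, rule 7, derive cough, admit.
Round 3 — rule 2, derive rash.
Round 4 — rule 3, derive order_pcr.
Round 5 — rule 5, derive o2_sat_low.
o2_sat_low first appears in round 5.

5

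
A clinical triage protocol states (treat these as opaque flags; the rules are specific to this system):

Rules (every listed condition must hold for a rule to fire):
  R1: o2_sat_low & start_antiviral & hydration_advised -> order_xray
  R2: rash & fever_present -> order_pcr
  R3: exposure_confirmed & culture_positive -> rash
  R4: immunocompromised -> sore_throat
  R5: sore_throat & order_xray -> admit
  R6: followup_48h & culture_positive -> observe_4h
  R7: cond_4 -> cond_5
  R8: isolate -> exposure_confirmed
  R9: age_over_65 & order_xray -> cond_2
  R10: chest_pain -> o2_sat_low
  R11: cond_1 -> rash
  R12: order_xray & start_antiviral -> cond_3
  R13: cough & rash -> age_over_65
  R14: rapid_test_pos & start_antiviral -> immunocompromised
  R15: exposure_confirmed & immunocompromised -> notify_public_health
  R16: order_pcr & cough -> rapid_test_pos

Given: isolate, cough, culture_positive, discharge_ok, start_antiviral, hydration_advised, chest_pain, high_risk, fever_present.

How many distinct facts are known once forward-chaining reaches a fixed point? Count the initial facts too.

Round 1: R8 [isolate -> exposure_confirmed]; R10 [chest_pain -> o2_sat_low]. Adds exposure_confirmed, o2_sat_low.
Round 2: R1 [o2_sat_low & start_antiviral & hydration_advised -> order_xray]; R3 [exposure_confirmed & culture_positive -> rash]. Adds order_xray, rash.
Round 3: R2 [rash & fever_present -> order_pcr]; R12 [order_xray & start_antiviral -> cond_3]; R13 [cough & rash -> age_over_65]. Adds order_pcr, cond_3, age_over_65.
Round 4: R9 [age_over_65 & order_xray -> cond_2]; R16 [order_pcr & cough -> rapid_test_pos]. Adds cond_2, rapid_test_pos.
Round 5: R14 [rapid_test_pos & start_antiviral -> immunocompromised]. Adds immunocompromised.
Round 6: R4 [immunocompromised -> sore_throat]; R15 [exposure_confirmed & immunocompromised -> notify_public_health]. Adds sore_throat, notify_public_health.
Round 7: R5 [sore_throat & order_xray -> admit]. Adds admit.
Closure: {admit, age_over_65, chest_pain, cond_2, cond_3, cough, culture_positive, discharge_ok, exposure_confirmed, fever_present, high_risk, hydration_advised, immunocompromised, isolate, notify_public_health, o2_sat_low, order_pcr, order_xray, rapid_test_pos, rash, sore_throat, start_antiviral} — 22 facts.

22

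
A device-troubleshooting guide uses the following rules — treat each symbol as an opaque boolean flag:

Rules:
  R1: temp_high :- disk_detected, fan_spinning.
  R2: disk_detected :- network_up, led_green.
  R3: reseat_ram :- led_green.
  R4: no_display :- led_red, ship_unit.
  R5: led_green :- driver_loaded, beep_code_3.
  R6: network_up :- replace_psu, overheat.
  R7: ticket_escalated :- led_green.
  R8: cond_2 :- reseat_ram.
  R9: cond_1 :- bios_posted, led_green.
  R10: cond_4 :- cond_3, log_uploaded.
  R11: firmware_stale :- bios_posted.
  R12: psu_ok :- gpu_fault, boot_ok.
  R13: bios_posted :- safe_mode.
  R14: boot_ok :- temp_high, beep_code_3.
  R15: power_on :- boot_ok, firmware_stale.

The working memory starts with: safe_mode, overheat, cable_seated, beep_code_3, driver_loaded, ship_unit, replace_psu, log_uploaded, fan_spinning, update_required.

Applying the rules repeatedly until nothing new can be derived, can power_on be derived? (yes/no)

yes

Round 1: R5 [led_green :- driver_loaded, beep_code_3.]; R6 [network_up :- replace_psu, overheat.]; R13 [bios_posted :- safe_mode.]. Adds led_green, network_up, bios_posted.
Round 2: R2 [disk_detected :- network_up, led_green.]; R3 [reseat_ram :- led_green.]; R7 [ticket_escalated :- led_green.]; R9 [cond_1 :- bios_posted, led_green.]; R11 [firmware_stale :- bios_posted.]. Adds disk_detected, reseat_ram, ticket_escalated, cond_1, firmware_stale.
Round 3: R1 [temp_high :- disk_detected, fan_spinning.]; R8 [cond_2 :- reseat_ram.]. Adds temp_high, cond_2.
Round 4: R14 [boot_ok :- temp_high, beep_code_3.]. Adds boot_ok.
Round 5: R15 [power_on :- boot_ok, firmware_stale.]. Adds power_on.
power_on appears in round 5, so it is derivable.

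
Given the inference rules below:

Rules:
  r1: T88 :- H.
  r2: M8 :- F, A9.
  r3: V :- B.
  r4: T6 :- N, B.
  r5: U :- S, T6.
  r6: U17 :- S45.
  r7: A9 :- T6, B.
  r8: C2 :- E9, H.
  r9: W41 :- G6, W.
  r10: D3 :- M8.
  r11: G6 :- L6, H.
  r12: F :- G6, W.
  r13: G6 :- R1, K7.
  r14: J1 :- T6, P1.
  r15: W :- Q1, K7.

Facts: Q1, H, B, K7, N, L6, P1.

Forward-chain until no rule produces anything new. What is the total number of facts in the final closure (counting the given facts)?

18

[1] r1 [T88 :- H.]; r3 [V :- B.]; r4 [T6 :- N, B.]; r11 [G6 :- L6, H.]; r15 [W :- Q1, K7.]. ⇒ new: T88, V, T6, G6, W.
[2] r7 [A9 :- T6, B.]; r9 [W41 :- G6, W.]; r12 [F :- G6, W.]; r14 [J1 :- T6, P1.]. ⇒ new: A9, W41, F, J1.
[3] r2 [M8 :- F, A9.]. ⇒ new: M8.
[4] r10 [D3 :- M8.]. ⇒ new: D3.
Closure: {A9, B, D3, F, G6, H, J1, K7, L6, M8, N, P1, Q1, T6, T88, V, W, W41} — 18 facts.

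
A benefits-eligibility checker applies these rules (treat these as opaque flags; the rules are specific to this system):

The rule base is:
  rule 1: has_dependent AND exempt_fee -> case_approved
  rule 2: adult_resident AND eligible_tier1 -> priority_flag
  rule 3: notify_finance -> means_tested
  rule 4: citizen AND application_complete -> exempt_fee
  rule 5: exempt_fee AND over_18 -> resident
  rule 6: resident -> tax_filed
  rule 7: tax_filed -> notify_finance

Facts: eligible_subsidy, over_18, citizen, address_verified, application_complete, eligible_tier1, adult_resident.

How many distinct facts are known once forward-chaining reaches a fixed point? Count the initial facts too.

Round 1: rule 2 [adult_resident AND eligible_tier1 -> priority_flag]; rule 4 [citizen AND application_complete -> exempt_fee]. Adds priority_flag, exempt_fee.
Round 2: rule 5 [exempt_fee AND over_18 -> resident]. Adds resident.
Round 3: rule 6 [resident -> tax_filed]. Adds tax_filed.
Round 4: rule 7 [tax_filed -> notify_finance]. Adds notify_finance.
Round 5: rule 3 [notify_finance -> means_tested]. Adds means_tested.
Closure: {address_verified, adult_resident, application_complete, citizen, eligible_subsidy, eligible_tier1, exempt_fee, means_tested, notify_finance, over_18, priority_flag, resident, tax_filed} — 13 facts.

13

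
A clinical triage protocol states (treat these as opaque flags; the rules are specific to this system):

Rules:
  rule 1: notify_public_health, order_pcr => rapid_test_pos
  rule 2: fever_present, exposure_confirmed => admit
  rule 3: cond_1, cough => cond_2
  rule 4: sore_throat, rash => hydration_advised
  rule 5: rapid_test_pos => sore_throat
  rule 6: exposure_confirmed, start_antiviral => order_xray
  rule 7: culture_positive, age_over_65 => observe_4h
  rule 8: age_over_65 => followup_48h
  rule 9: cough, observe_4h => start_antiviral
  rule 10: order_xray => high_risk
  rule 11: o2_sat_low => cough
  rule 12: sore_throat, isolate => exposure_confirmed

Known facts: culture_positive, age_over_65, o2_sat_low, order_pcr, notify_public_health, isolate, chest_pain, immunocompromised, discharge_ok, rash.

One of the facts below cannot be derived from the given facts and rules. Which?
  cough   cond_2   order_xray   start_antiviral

cond_2

Round 1: rule 1 [notify_public_health, order_pcr => rapid_test_pos]; rule 7 [culture_positive, age_over_65 => observe_4h]; rule 8 [age_over_65 => followup_48h]; rule 11 [o2_sat_low => cough]. New: rapid_test_pos, observe_4h, followup_48h, cough.
Round 2: rule 5 [rapid_test_pos => sore_throat]; rule 9 [cough, observe_4h => start_antiviral]. New: sore_throat, start_antiviral.
Round 3: rule 4 [sore_throat, rash => hydration_advised]; rule 12 [sore_throat, isolate => exposure_confirmed]. New: hydration_advised, exposure_confirmed.
Round 4: rule 6 [exposure_confirmed, start_antiviral => order_xray]. New: order_xray.
Round 5: rule 10 [order_xray => high_risk]. New: high_risk.
Derived: cough (round 1), start_antiviral (round 2), order_xray (round 4). cond_2 never appears in any round.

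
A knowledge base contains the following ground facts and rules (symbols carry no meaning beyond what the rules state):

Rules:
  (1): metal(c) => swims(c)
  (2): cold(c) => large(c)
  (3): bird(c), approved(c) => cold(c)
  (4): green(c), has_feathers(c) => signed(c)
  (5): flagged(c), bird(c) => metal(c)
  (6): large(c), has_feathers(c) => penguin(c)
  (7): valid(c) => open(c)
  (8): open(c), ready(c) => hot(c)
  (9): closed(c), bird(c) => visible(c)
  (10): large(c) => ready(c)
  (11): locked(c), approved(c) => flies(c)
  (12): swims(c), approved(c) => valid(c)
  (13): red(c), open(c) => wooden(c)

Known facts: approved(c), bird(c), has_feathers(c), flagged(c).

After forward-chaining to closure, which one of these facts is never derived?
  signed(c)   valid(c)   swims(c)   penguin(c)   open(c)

signed(c)

Round 1 — (3), (5), derive cold(c), metal(c).
Round 2 — (1), (2), derive swims(c), large(c).
Round 3 — (6), (10), (12), derive penguin(c), ready(c), valid(c).
Round 4 — (7), derive open(c).
Round 5 — (8), derive hot(c).
Derived: valid(c) (round 3), penguin(c) (round 3), swims(c) (round 2), open(c) (round 4). signed(c) never appears in any round.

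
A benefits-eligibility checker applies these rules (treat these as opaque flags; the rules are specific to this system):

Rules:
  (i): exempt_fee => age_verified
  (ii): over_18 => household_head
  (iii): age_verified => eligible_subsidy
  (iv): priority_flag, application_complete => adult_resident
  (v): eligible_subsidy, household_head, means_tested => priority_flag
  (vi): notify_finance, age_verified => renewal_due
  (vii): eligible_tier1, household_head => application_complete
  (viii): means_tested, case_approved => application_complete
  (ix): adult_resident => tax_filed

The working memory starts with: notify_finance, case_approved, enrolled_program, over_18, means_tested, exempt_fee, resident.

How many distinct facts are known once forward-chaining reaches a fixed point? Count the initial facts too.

Round 1: (i) [exempt_fee => age_verified]; (ii) [over_18 => household_head]; (viii) [means_tested, case_approved => application_complete]. New: age_verified, household_head, application_complete.
Round 2: (iii) [age_verified => eligible_subsidy]; (vi) [notify_finance, age_verified => renewal_due]. New: eligible_subsidy, renewal_due.
Round 3: (v) [eligible_subsidy, household_head, means_tested => priority_flag]. New: priority_flag.
Round 4: (iv) [priority_flag, application_complete => adult_resident]. New: adult_resident.
Round 5: (ix) [adult_resident => tax_filed]. New: tax_filed.
Closure: {adult_resident, age_verified, application_complete, case_approved, eligible_subsidy, enrolled_program, exempt_fee, household_head, means_tested, notify_finance, over_18, priority_flag, renewal_due, resident, tax_filed} — 15 facts.

15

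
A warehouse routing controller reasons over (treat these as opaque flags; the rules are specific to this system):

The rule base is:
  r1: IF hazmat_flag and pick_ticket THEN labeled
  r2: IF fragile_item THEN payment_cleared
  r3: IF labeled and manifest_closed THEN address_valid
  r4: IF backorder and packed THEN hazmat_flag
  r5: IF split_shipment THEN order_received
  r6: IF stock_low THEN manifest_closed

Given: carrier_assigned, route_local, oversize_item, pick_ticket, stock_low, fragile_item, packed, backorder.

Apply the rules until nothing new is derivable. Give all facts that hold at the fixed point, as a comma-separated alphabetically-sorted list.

Round 1 fires r2, r4, r6, giving payment_cleared, hazmat_flag, manifest_closed.
Round 2 fires r1, giving labeled.
Round 3 fires r3, giving address_valid.

address_valid, backorder, carrier_assigned, fragile_item, hazmat_flag, labeled, manifest_closed, oversize_item, packed, payment_cleared, pick_ticket, route_local, stock_low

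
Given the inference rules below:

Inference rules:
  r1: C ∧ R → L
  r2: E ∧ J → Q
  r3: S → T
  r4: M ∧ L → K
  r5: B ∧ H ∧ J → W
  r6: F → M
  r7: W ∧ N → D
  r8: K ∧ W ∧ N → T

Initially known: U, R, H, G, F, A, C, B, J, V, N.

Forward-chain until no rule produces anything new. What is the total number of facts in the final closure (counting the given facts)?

17

[1] r1 [C ∧ R → L]; r5 [B ∧ H ∧ J → W]; r6 [F → M]. ⇒ new: L, W, M.
[2] r4 [M ∧ L → K]; r7 [W ∧ N → D]. ⇒ new: K, D.
[3] r8 [K ∧ W ∧ N → T]. ⇒ new: T.
Closure: {A, B, C, D, F, G, H, J, K, L, M, N, R, T, U, V, W} — 17 facts.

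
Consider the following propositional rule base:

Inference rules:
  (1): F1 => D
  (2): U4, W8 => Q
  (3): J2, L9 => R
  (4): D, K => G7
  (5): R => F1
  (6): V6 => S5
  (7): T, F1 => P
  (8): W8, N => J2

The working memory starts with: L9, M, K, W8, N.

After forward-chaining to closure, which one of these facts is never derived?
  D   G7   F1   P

Round 1: (8) [W8, N => J2]. New: J2.
Round 2: (3) [J2, L9 => R]. New: R.
Round 3: (5) [R => F1]. New: F1.
Round 4: (1) [F1 => D]. New: D.
Round 5: (4) [D, K => G7]. New: G7.
Derived: F1 (round 3), D (round 4), G7 (round 5). P never appears in any round.

P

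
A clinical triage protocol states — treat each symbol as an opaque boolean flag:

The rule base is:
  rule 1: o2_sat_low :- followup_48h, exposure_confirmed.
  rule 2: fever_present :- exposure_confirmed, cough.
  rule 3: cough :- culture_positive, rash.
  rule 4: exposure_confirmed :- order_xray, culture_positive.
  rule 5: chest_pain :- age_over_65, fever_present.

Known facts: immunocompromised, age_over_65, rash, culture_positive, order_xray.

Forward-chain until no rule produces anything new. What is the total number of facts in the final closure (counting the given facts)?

9

[1] rule 3 [cough :- culture_positive, rash.]; rule 4 [exposure_confirmed :- order_xray, culture_positive.]. ⇒ new: cough, exposure_confirmed.
[2] rule 2 [fever_present :- exposure_confirmed, cough.]. ⇒ new: fever_present.
[3] rule 5 [chest_pain :- age_over_65, fever_present.]. ⇒ new: chest_pain.
Closure: {age_over_65, chest_pain, cough, culture_positive, exposure_confirmed, fever_present, immunocompromised, order_xray, rash} — 9 facts.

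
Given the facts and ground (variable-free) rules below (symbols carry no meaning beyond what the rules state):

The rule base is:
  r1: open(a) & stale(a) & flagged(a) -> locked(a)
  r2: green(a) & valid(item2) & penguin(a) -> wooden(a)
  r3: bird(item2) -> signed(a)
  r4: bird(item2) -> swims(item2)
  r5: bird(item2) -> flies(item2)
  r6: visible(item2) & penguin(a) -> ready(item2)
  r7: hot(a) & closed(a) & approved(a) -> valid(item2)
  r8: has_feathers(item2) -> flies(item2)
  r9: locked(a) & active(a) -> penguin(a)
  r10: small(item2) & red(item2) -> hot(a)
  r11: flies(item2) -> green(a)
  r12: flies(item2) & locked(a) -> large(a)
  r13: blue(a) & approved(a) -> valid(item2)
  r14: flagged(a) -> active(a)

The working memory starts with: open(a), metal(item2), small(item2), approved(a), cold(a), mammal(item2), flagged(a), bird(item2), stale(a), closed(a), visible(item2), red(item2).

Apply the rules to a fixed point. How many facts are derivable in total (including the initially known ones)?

24

Round 1 — r1, r3, r4, r5, r10, r14, derive locked(a), signed(a), swims(item2), flies(item2), hot(a), active(a).
Round 2 — r7, r9, r11, r12, derive valid(item2), penguin(a), green(a), large(a).
Round 3 — r2, r6, derive wooden(a), ready(item2).
Closure: {active(a), approved(a), bird(item2), closed(a), cold(a), flagged(a), flies(item2), green(a), hot(a), large(a), locked(a), mammal(item2), metal(item2), open(a), penguin(a), ready(item2), red(item2), signed(a), small(item2), stale(a), swims(item2), valid(item2), visible(item2), wooden(a)} — 24 facts.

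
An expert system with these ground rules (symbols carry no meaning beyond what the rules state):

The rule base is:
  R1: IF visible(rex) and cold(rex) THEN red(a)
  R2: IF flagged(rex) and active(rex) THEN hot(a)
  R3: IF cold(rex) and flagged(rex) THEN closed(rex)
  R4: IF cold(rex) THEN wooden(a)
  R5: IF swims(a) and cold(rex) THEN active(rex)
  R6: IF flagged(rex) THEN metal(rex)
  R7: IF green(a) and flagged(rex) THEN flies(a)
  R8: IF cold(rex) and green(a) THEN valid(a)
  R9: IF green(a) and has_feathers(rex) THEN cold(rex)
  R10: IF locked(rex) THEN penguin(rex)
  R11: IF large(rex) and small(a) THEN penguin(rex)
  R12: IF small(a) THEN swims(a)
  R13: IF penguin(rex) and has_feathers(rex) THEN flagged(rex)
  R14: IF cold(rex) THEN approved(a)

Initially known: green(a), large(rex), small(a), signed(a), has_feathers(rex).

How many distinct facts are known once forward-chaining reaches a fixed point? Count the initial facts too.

Round 1 — R9, R11, R12, derive cold(rex), penguin(rex), swims(a).
Round 2 — R4, R5, R8, R13, R14, derive wooden(a), active(rex), valid(a), flagged(rex), approved(a).
Round 3 — R2, R3, R6, R7, derive hot(a), closed(rex), metal(rex), flies(a).
Closure: {active(rex), approved(a), closed(rex), cold(rex), flagged(rex), flies(a), green(a), has_feathers(rex), hot(a), large(rex), metal(rex), penguin(rex), signed(a), small(a), swims(a), valid(a), wooden(a)} — 17 facts.

17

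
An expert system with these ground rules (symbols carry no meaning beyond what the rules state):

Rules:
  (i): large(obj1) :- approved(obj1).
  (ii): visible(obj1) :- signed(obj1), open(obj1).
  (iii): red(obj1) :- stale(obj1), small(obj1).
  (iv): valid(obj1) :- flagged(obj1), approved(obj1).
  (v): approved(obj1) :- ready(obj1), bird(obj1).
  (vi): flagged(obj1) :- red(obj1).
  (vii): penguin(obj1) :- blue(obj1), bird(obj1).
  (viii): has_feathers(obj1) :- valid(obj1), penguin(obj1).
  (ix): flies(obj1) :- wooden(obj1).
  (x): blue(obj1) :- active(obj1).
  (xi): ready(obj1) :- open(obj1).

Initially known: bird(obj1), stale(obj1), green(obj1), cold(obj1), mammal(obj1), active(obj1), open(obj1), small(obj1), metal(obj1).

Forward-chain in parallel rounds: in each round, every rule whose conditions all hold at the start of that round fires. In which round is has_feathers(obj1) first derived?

Round 1 fires (iii), (x), (xi), giving red(obj1), blue(obj1), ready(obj1).
Round 2 fires (v), (vi), (vii), giving approved(obj1), flagged(obj1), penguin(obj1).
Round 3 fires (i), (iv), giving large(obj1), valid(obj1).
Round 4 fires (viii), giving has_feathers(obj1).
has_feathers(obj1) first appears in round 4.

4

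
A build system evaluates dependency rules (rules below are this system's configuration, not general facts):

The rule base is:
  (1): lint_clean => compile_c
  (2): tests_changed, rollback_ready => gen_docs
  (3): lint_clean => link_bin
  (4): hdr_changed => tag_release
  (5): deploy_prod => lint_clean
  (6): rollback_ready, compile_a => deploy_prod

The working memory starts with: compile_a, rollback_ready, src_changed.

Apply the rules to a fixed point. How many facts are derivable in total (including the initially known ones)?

7

Round 1 — (6), derive deploy_prod.
Round 2 — (5), derive lint_clean.
Round 3 — (1), (3), derive compile_c, link_bin.
Closure: {compile_a, compile_c, deploy_prod, link_bin, lint_clean, rollback_ready, src_changed} — 7 facts.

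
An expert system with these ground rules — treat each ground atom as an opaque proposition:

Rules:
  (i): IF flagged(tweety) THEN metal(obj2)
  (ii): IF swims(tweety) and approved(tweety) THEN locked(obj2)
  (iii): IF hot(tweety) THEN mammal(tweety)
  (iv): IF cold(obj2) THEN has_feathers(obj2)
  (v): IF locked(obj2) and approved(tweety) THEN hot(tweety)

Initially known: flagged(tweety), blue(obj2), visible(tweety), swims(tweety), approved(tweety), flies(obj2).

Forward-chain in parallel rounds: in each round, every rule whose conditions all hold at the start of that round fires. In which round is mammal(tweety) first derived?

[1] (i) [IF flagged(tweety) THEN metal(obj2)]; (ii) [IF swims(tweety) and approved(tweety) THEN locked(obj2)]. ⇒ new: metal(obj2), locked(obj2).
[2] (v) [IF locked(obj2) and approved(tweety) THEN hot(tweety)]. ⇒ new: hot(tweety).
[3] (iii) [IF hot(tweety) THEN mammal(tweety)]. ⇒ new: mammal(tweety).
mammal(tweety) first appears in round 3.

3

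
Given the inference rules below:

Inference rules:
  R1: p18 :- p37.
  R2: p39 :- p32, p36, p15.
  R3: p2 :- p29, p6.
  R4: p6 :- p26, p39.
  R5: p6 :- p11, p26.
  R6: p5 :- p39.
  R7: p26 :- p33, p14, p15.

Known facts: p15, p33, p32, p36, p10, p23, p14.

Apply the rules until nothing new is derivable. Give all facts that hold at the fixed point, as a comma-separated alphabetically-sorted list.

p10, p14, p15, p23, p26, p32, p33, p36, p39, p5, p6

[1] R2 [p39 :- p32, p36, p15.]; R7 [p26 :- p33, p14, p15.]. ⇒ new: p39, p26.
[2] R4 [p6 :- p26, p39.]; R6 [p5 :- p39.]. ⇒ new: p6, p5.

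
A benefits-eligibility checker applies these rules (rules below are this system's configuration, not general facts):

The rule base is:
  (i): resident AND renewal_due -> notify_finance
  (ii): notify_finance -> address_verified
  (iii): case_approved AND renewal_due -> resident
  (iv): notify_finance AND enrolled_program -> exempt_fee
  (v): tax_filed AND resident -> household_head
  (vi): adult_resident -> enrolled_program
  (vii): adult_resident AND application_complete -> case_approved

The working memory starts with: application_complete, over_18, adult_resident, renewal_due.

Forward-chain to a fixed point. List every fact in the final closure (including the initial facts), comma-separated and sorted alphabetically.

address_verified, adult_resident, application_complete, case_approved, enrolled_program, exempt_fee, notify_finance, over_18, renewal_due, resident

Round 1 fires (vi), (vii), giving enrolled_program, case_approved.
Round 2 fires (iii), giving resident.
Round 3 fires (i), giving notify_finance.
Round 4 fires (ii), (iv), giving address_verified, exempt_fee.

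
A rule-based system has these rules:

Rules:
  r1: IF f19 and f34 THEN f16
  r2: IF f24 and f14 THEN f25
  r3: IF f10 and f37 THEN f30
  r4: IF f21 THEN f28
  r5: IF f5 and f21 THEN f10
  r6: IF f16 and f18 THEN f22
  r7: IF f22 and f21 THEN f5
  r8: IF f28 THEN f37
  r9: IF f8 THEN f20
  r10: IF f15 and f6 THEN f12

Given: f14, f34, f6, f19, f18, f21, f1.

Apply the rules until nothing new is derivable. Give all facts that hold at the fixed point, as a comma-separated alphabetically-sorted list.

f1, f10, f14, f16, f18, f19, f21, f22, f28, f30, f34, f37, f5, f6

[1] r1 [IF f19 and f34 THEN f16]; r4 [IF f21 THEN f28]. ⇒ new: f16, f28.
[2] r6 [IF f16 and f18 THEN f22]; r8 [IF f28 THEN f37]. ⇒ new: f22, f37.
[3] r7 [IF f22 and f21 THEN f5]. ⇒ new: f5.
[4] r5 [IF f5 and f21 THEN f10]. ⇒ new: f10.
[5] r3 [IF f10 and f37 THEN f30]. ⇒ new: f30.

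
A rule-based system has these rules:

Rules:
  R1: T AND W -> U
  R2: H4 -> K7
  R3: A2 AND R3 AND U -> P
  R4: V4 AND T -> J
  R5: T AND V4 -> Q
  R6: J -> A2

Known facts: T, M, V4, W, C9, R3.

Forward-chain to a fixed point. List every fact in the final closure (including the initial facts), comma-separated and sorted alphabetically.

A2, C9, J, M, P, Q, R3, T, U, V4, W

Round 1 fires R1, R4, R5, giving U, J, Q.
Round 2 fires R6, giving A2.
Round 3 fires R3, giving P.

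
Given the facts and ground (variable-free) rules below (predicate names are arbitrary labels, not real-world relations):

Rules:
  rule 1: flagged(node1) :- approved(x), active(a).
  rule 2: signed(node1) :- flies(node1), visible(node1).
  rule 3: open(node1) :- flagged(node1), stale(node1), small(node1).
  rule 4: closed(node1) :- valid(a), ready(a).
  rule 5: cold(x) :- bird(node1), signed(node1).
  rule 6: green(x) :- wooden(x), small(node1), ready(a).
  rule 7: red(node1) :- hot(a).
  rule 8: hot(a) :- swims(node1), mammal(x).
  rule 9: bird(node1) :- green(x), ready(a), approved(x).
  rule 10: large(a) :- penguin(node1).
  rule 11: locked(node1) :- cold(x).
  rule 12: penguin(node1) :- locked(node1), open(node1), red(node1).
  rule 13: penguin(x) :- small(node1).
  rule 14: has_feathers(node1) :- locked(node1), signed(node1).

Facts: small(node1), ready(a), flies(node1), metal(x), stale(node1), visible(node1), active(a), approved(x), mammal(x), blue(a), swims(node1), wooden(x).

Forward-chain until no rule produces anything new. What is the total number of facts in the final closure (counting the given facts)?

Round 1 fires rule 1, rule 2, rule 6, rule 8, rule 13, giving flagged(node1), signed(node1), green(x), hot(a), penguin(x).
Round 2 fires rule 3, rule 7, rule 9, giving open(node1), red(node1), bird(node1).
Round 3 fires rule 5, giving cold(x).
Round 4 fires rule 11, giving locked(node1).
Round 5 fires rule 12, rule 14, giving penguin(node1), has_feathers(node1).
Round 6 fires rule 10, giving large(a).
Closure: {active(a), approved(x), bird(node1), blue(a), cold(x), flagged(node1), flies(node1), green(x), has_feathers(node1), hot(a), large(a), locked(node1), mammal(x), metal(x), open(node1), penguin(node1), penguin(x), ready(a), red(node1), signed(node1), small(node1), stale(node1), swims(node1), visible(node1), wooden(x)} — 25 facts.

25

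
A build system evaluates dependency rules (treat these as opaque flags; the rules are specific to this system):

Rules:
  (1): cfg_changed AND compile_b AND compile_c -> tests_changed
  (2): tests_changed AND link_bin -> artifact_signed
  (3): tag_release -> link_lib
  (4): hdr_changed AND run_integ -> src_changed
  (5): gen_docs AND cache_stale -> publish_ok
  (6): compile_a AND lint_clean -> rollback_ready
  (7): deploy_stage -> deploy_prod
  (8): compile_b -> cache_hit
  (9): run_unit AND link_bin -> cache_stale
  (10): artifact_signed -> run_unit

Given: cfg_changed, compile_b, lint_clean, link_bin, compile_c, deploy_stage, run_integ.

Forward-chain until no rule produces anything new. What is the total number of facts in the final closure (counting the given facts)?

Round 1 — (1), (7), (8), derive tests_changed, deploy_prod, cache_hit.
Round 2 — (2), derive artifact_signed.
Round 3 — (10), derive run_unit.
Round 4 — (9), derive cache_stale.
Closure: {artifact_signed, cache_hit, cache_stale, cfg_changed, compile_b, compile_c, deploy_prod, deploy_stage, link_bin, lint_clean, run_integ, run_unit, tests_changed} — 13 facts.

13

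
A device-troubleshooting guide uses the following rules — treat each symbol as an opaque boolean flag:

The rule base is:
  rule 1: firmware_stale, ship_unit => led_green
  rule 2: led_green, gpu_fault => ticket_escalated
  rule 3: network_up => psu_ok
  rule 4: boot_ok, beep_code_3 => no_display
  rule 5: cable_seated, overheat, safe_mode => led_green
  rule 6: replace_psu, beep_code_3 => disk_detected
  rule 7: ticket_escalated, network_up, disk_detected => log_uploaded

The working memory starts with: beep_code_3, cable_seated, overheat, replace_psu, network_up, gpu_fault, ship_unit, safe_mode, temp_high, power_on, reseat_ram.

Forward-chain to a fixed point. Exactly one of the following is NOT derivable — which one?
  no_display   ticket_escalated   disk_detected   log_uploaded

no_display

[1] rule 3 [network_up => psu_ok]; rule 5 [cable_seated, overheat, safe_mode => led_green]; rule 6 [replace_psu, beep_code_3 => disk_detected]. ⇒ new: psu_ok, led_green, disk_detected.
[2] rule 2 [led_green, gpu_fault => ticket_escalated]. ⇒ new: ticket_escalated.
[3] rule 7 [ticket_escalated, network_up, disk_detected => log_uploaded]. ⇒ new: log_uploaded.
Derived: log_uploaded (round 3), ticket_escalated (round 2), disk_detected (round 1). no_display never appears in any round.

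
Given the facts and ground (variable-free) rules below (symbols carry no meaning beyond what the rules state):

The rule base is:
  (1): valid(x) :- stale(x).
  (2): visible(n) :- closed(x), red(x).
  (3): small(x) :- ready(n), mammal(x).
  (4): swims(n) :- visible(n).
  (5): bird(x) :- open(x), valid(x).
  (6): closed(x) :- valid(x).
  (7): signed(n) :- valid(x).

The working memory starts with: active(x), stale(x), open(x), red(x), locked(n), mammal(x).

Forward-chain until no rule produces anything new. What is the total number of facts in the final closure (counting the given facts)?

12

Round 1: (1) [valid(x) :- stale(x).]. Adds valid(x).
Round 2: (5) [bird(x) :- open(x), valid(x).]; (6) [closed(x) :- valid(x).]; (7) [signed(n) :- valid(x).]. Adds bird(x), closed(x), signed(n).
Round 3: (2) [visible(n) :- closed(x), red(x).]. Adds visible(n).
Round 4: (4) [swims(n) :- visible(n).]. Adds swims(n).
Closure: {active(x), bird(x), closed(x), locked(n), mammal(x), open(x), red(x), signed(n), stale(x), swims(n), valid(x), visible(n)} — 12 facts.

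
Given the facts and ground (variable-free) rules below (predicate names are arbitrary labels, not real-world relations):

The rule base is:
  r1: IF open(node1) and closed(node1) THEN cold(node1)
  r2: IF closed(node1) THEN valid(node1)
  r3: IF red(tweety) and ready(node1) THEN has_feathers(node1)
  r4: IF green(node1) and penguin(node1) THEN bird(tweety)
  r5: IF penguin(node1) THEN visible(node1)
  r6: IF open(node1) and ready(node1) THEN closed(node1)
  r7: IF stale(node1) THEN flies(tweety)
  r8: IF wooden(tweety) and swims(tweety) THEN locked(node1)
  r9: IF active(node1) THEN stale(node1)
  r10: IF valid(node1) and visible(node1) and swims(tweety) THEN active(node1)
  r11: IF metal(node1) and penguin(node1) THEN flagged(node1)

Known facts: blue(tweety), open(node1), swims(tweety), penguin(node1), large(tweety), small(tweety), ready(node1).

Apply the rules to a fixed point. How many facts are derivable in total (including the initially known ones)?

14

[1] r5 [IF penguin(node1) THEN visible(node1)]; r6 [IF open(node1) and ready(node1) THEN closed(node1)]. ⇒ new: visible(node1), closed(node1).
[2] r1 [IF open(node1) and closed(node1) THEN cold(node1)]; r2 [IF closed(node1) THEN valid(node1)]. ⇒ new: cold(node1), valid(node1).
[3] r10 [IF valid(node1) and visible(node1) and swims(tweety) THEN active(node1)]. ⇒ new: active(node1).
[4] r9 [IF active(node1) THEN stale(node1)]. ⇒ new: stale(node1).
[5] r7 [IF stale(node1) THEN flies(tweety)]. ⇒ new: flies(tweety).
Closure: {active(node1), blue(tweety), closed(node1), cold(node1), flies(tweety), large(tweety), open(node1), penguin(node1), ready(node1), small(tweety), stale(node1), swims(tweety), valid(node1), visible(node1)} — 14 facts.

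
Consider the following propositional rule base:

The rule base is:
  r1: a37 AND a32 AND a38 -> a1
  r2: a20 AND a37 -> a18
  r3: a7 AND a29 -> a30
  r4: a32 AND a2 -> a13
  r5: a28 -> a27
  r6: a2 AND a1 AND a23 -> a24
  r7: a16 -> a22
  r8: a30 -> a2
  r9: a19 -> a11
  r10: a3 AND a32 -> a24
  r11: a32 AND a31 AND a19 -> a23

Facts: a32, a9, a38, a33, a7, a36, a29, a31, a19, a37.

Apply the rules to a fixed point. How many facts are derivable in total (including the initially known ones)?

17

Round 1 fires r1, r3, r9, r11, giving a1, a30, a11, a23.
Round 2 fires r8, giving a2.
Round 3 fires r4, r6, giving a13, a24.
Closure: {a1, a11, a13, a19, a2, a23, a24, a29, a30, a31, a32, a33, a36, a37, a38, a7, a9} — 17 facts.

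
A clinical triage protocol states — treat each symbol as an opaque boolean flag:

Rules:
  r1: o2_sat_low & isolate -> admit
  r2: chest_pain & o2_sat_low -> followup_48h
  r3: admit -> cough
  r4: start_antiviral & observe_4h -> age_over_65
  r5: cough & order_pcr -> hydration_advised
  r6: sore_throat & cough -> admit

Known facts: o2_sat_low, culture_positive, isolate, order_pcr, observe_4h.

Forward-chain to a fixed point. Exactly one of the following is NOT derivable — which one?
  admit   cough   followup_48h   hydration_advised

Round 1: r1 [o2_sat_low & isolate -> admit]. Adds admit.
Round 2: r3 [admit -> cough]. Adds cough.
Round 3: r5 [cough & order_pcr -> hydration_advised]. Adds hydration_advised.
Derived: hydration_advised (round 3), cough (round 2), admit (round 1). followup_48h never appears in any round.

followup_48h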